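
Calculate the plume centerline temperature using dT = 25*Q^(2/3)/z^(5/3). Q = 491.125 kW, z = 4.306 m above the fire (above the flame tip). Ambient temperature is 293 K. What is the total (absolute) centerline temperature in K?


Q^(2/3) = 62.248
z^(5/3) = 11.397
dT = 25 * 62.248 / 11.397 = 136.55 K
T = 293 + 136.55 = 429.55 K

429.55 K


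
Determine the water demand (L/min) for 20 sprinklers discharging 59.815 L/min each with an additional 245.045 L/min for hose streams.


Sprinkler demand = 20 * 59.815 = 1196.3 L/min
Total = 1196.3 + 245.045 = 1441.345 L/min

1441.345 L/min


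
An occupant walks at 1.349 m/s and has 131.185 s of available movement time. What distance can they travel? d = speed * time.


d = 1.349 * 131.185 = 176.97 m

176.97 m


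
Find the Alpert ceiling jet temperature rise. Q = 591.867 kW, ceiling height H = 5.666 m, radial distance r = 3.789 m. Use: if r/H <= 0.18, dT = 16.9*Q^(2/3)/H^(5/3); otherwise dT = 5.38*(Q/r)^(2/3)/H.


r/H = 3.789 / 5.666 = 0.66873
r/H > 0.18, so dT = 5.38*(Q/r)^(2/3)/H
Q/r = 156.21
(Q/r)^(2/3) = 29.005
dT = 5.38 * 29.005 / 5.666 = 27.541 K

27.541 K


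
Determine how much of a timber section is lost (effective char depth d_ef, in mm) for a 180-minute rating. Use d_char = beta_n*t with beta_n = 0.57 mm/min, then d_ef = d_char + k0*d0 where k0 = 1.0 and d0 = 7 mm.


d_char = 0.57 * 180 = 102.6 mm
d_ef = 102.6 + 1.0*7 = 109.6 mm

109.6 mm


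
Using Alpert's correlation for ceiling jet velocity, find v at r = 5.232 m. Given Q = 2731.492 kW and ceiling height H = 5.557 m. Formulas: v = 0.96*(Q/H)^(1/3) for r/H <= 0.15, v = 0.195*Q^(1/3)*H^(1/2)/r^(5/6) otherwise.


r/H = 5.232 / 5.557 = 0.94152
r/H > 0.15, so v = 0.195*Q^(1/3)*H^(1/2)/r^(5/6)
Q^(1/3) = 13.979
H^(1/2) = 2.3573
r^(5/6) = 3.9709
v = 0.195 * 13.979 * 2.3573 / 3.9709 = 1.6182 m/s

1.6182 m/s


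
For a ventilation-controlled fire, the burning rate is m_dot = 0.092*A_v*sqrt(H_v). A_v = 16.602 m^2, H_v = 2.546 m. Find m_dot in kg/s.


sqrt(H_v) = 1.5956
m_dot = 0.092 * 16.602 * 1.5956 = 2.4371 kg/s

2.4371 kg/s


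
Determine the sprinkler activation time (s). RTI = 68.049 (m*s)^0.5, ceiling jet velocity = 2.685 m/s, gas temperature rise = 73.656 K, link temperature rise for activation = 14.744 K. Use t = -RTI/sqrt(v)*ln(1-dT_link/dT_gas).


dT_link/dT_gas = 0.20017
ln(1 - 0.20017) = -0.22336
t = -68.049 / sqrt(2.685) * -0.22336 = 9.2759 s

9.2759 s


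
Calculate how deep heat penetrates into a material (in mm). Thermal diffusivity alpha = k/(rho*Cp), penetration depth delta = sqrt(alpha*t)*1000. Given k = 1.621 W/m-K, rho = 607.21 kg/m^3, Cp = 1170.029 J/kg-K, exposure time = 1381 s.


alpha = 1.621 / (607.21 * 1170.029) = 2.2816e-06 m^2/s
alpha * t = 0.0031509
delta = sqrt(0.0031509) * 1000 = 56.133 mm

56.133 mm


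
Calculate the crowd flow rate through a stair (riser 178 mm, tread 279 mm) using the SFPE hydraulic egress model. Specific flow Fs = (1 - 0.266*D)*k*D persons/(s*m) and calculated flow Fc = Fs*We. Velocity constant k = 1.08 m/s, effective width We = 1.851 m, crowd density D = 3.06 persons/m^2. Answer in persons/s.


1 - 0.266*D = 1 - 0.266*3.06 = 0.18604
Fs = 0.18604 * 1.08 * 3.06 = 0.61482 persons/(s*m)
Fc = 0.61482 * 1.851 = 1.1380 persons/s

1.1380 persons/s


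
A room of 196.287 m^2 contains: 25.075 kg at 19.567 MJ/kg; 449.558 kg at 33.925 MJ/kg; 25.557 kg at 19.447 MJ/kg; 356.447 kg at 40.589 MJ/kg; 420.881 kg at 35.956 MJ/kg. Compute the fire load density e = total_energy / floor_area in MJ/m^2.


Total energy = 25.075*19.567 + 449.558*33.925 + 25.557*19.447 + 356.447*40.589 + 420.881*35.956
= 490.6425 + 15251.26 + 497.0070 + 14467.83 + 15133.20
= 45839.93 MJ
e = 45839.93 / 196.287 = 233.54 MJ/m^2

233.54 MJ/m^2


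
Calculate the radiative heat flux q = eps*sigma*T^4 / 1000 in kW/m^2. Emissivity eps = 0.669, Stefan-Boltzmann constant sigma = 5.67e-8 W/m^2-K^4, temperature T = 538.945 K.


T^4 = 8.4368e+10
q = 0.669 * 5.67e-8 * 8.4368e+10 / 1000 = 3.2003 kW/m^2

3.2003 kW/m^2


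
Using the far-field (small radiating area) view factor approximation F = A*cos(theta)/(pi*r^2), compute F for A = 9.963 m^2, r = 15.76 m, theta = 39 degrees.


cos(39 deg) = 0.77715
pi*r^2 = 780.30
F = 9.963 * 0.77715 / 780.30 = 0.0099227

0.0099227


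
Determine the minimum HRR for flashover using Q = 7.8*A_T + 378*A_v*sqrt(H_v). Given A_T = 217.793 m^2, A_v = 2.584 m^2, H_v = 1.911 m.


7.8*A_T = 1698.8
sqrt(H_v) = 1.3824
378*A_v*sqrt(H_v) = 1350.3
Q = 1698.8 + 1350.3 = 3049.0 kW

3049.0 kW


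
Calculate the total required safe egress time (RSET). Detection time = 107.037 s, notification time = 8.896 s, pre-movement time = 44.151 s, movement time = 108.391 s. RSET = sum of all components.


Total = 107.037 + 8.896 + 44.151 + 108.391 = 268.475 s

268.475 s


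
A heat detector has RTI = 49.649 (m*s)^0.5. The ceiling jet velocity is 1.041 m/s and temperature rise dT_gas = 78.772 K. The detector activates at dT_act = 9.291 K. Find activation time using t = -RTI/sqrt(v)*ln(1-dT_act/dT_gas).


dT_act/dT_gas = 0.11795
ln(1 - 0.11795) = -0.12550
t = -49.649 / sqrt(1.041) * -0.12550 = 6.1072 s

6.1072 s


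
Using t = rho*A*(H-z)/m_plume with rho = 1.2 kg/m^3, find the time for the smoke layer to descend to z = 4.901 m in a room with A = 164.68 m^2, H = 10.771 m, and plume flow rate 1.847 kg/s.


H - z = 5.87 m
t = 1.2 * 164.68 * 5.87 / 1.847 = 628.05 s

628.05 s


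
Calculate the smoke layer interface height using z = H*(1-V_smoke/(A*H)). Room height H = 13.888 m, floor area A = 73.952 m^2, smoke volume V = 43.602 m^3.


V/(A*H) = 0.042454
1 - 0.042454 = 0.95755
z = 13.888 * 0.95755 = 13.298 m

13.298 m


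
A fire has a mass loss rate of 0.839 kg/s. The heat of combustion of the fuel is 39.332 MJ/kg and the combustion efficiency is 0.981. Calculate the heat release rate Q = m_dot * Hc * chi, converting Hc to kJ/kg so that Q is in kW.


Hc = 39.332 MJ/kg = 39.332 * 1000 kJ/kg = 39332 kJ/kg
Q = 0.839 kg/s * 39332 kJ/kg * 0.981 = 32373 kW

32373 kW


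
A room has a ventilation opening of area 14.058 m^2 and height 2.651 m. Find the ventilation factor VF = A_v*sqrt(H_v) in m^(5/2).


sqrt(H_v) = 1.6282
VF = 14.058 * 1.6282 = 22.889 m^(5/2)

22.889 m^(5/2)


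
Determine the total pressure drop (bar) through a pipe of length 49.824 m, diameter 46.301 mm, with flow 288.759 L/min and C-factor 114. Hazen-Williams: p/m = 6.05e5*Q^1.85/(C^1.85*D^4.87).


Q^1.85 = 35644
C^1.85 = 6386.7
D^4.87 = 1.2925e+08
p/m = 0.026124 bar/m
p_total = 0.026124 * 49.824 = 1.3016 bar

1.3016 bar


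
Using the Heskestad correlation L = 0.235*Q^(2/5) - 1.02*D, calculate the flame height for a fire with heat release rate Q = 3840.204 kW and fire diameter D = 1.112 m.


Q^(2/5) = 27.148
0.235 * Q^(2/5) = 6.3798
1.02 * D = 1.1342
L = 5.2456 m

5.2456 m


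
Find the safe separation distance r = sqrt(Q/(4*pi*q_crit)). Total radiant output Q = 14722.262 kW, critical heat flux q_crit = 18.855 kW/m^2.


4*pi*q_crit = 236.94
Q/(4*pi*q_crit) = 62.135
r = sqrt(62.135) = 7.8826 m

7.8826 m


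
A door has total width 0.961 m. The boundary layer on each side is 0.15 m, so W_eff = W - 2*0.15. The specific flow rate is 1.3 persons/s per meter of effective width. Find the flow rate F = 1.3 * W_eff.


W_eff = 0.961 - 0.30 = 0.661 m
F = 1.3 * 0.661 = 0.85930 persons/s

0.85930 persons/s


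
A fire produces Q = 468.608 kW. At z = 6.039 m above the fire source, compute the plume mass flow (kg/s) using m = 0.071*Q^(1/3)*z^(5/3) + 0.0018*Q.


Q^(1/3) = 7.7673
z^(5/3) = 20.027
First term = 0.071 * 7.7673 * 20.027 = 11.044
Second term = 0.0018 * 468.608 = 0.84349
m = 11.888 kg/s

11.888 kg/s


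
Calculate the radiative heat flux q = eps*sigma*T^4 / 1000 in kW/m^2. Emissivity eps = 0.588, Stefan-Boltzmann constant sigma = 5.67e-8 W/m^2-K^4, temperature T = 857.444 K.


T^4 = 5.4053e+11
q = 0.588 * 5.67e-8 * 5.4053e+11 / 1000 = 18.021 kW/m^2

18.021 kW/m^2


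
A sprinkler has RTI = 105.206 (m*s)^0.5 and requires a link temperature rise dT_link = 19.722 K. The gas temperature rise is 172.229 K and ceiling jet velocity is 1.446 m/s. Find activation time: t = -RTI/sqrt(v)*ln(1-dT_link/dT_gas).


dT_link/dT_gas = 0.11451
ln(1 - 0.11451) = -0.12161
t = -105.206 / sqrt(1.446) * -0.12161 = 10.640 s

10.640 s


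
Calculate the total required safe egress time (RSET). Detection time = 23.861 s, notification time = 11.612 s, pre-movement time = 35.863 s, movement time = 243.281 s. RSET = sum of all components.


Total = 23.861 + 11.612 + 35.863 + 243.281 = 314.617 s

314.617 s


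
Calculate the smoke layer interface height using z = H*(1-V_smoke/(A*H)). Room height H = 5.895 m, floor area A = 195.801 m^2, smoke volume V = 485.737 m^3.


V/(A*H) = 0.42083
1 - 0.42083 = 0.57917
z = 5.895 * 0.57917 = 3.4142 m

3.4142 m


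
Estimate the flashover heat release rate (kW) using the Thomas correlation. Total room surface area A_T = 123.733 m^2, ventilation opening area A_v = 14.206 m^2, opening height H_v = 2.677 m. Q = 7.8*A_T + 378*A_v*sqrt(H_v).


7.8*A_T = 965.12
sqrt(H_v) = 1.6362
378*A_v*sqrt(H_v) = 8785.9
Q = 965.12 + 8785.9 = 9751.0 kW

9751.0 kW


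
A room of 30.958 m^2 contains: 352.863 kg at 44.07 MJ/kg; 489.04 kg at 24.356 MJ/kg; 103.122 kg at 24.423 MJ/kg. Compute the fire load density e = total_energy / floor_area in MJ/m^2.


Total energy = 352.863*44.07 + 489.04*24.356 + 103.122*24.423
= 15550.67 + 11911.06 + 2518.549
= 29980.28 MJ
e = 29980.28 / 30.958 = 968.42 MJ/m^2

968.42 MJ/m^2


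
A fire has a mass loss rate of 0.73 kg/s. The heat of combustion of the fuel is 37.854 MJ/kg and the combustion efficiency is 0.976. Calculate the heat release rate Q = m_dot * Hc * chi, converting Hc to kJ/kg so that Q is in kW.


Hc = 37.854 MJ/kg = 37.854 * 1000 kJ/kg = 37854 kJ/kg
Q = 0.73 kg/s * 37854 kJ/kg * 0.976 = 26970 kW

26970 kW


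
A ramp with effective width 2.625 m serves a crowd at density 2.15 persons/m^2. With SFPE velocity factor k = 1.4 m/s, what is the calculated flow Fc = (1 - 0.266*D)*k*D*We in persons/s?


1 - 0.266*D = 1 - 0.266*2.15 = 0.42810
Fs = 0.42810 * 1.4 * 2.15 = 1.2886 persons/(s*m)
Fc = 1.2886 * 2.625 = 3.3825 persons/s

3.3825 persons/s


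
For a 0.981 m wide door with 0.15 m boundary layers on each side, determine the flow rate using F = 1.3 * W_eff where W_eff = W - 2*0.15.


W_eff = 0.981 - 0.30 = 0.681 m
F = 1.3 * 0.681 = 0.88530 persons/s

0.88530 persons/s


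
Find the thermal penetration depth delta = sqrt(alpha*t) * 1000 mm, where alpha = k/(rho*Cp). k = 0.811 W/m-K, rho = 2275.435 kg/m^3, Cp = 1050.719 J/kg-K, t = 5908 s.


alpha = 0.811 / (2275.435 * 1050.719) = 3.3921e-07 m^2/s
alpha * t = 0.0020041
delta = sqrt(0.0020041) * 1000 = 44.767 mm

44.767 mm


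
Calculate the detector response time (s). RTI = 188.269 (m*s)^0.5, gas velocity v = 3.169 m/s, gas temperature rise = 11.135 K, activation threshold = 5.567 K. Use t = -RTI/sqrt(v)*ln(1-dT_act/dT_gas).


dT_act/dT_gas = 0.49996
ln(1 - 0.49996) = -0.69306
t = -188.269 / sqrt(3.169) * -0.69306 = 73.297 s

73.297 s


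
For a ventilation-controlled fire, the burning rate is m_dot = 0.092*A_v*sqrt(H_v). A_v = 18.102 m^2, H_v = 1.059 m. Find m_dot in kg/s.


sqrt(H_v) = 1.0291
m_dot = 0.092 * 18.102 * 1.0291 = 1.7138 kg/s

1.7138 kg/s


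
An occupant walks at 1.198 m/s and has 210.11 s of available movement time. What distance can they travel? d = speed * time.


d = 1.198 * 210.11 = 251.71 m

251.71 m


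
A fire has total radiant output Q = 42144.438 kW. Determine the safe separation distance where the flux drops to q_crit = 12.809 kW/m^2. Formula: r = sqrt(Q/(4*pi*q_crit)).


4*pi*q_crit = 160.96
Q/(4*pi*q_crit) = 261.83
r = sqrt(261.83) = 16.181 m

16.181 m


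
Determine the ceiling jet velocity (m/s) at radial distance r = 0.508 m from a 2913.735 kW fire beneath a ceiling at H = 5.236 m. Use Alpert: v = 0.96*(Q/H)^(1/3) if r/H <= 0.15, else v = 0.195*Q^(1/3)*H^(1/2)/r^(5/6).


r/H = 0.508 / 5.236 = 0.097021
r/H <= 0.15, so v = 0.96*(Q/H)^(1/3)
Q/H = 556.48
(Q/H)^(1/3) = 8.2253
v = 0.96 * 8.2253 = 7.8963 m/s

7.8963 m/s


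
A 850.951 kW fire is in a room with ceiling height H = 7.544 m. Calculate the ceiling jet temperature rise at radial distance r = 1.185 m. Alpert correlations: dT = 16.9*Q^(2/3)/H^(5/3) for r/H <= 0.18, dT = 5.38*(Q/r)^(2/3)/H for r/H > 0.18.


r/H = 1.185 / 7.544 = 0.15708
r/H <= 0.18, so dT = 16.9*Q^(2/3)/H^(5/3)
Q^(2/3) = 89.799
H^(5/3) = 29.018
dT = 16.9 * 89.799 / 29.018 = 52.298 K

52.298 K


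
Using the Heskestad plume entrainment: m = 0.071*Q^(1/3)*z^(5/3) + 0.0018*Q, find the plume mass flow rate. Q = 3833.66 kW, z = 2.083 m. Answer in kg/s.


Q^(1/3) = 15.651
z^(5/3) = 3.3974
First term = 0.071 * 15.651 * 3.3974 = 3.7752
Second term = 0.0018 * 3833.66 = 6.9006
m = 10.676 kg/s

10.676 kg/s


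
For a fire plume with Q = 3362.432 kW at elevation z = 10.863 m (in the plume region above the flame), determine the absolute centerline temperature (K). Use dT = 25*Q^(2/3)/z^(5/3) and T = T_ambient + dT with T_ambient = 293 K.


Q^(2/3) = 224.44
z^(5/3) = 53.282
dT = 25 * 224.44 / 53.282 = 105.31 K
T = 293 + 105.31 = 398.31 K

398.31 K


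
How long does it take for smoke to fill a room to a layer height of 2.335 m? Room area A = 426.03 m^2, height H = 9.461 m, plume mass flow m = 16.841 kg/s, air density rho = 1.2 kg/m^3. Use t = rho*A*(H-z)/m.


H - z = 7.126 m
t = 1.2 * 426.03 * 7.126 / 16.841 = 216.32 s

216.32 s


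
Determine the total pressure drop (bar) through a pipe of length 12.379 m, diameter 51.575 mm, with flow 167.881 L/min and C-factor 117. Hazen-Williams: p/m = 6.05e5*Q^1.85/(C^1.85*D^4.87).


Q^1.85 = 13069
C^1.85 = 6701.1
D^4.87 = 2.1856e+08
p/m = 0.0053987 bar/m
p_total = 0.0053987 * 12.379 = 0.066830 bar

0.066830 bar


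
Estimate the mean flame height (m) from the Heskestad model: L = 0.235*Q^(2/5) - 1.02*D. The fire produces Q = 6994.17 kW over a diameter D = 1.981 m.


Q^(2/5) = 34.506
0.235 * Q^(2/5) = 8.1089
1.02 * D = 2.0206
L = 6.0883 m

6.0883 m


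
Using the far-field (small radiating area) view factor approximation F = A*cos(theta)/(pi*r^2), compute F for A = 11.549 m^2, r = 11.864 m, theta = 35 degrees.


cos(35 deg) = 0.81915
pi*r^2 = 442.19
F = 11.549 * 0.81915 / 442.19 = 0.021394

0.021394


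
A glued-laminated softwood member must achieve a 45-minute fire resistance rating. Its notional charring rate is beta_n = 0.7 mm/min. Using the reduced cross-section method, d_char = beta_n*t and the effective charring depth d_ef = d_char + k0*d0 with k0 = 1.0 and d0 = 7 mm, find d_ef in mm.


d_char = 0.7 * 45 = 31.5 mm
d_ef = 31.5 + 1.0*7 = 38.5 mm

38.5 mm


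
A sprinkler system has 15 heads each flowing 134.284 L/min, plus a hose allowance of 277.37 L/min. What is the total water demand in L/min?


Sprinkler demand = 15 * 134.284 = 2014.26 L/min
Total = 2014.26 + 277.37 = 2291.63 L/min

2291.63 L/min


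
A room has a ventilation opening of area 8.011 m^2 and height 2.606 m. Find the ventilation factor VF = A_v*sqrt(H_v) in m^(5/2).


sqrt(H_v) = 1.6143
VF = 8.011 * 1.6143 = 12.932 m^(5/2)

12.932 m^(5/2)


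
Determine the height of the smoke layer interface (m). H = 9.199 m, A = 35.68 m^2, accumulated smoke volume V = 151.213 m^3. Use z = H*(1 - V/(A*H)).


V/(A*H) = 0.46071
1 - 0.46071 = 0.53929
z = 9.199 * 0.53929 = 4.9610 m

4.9610 m


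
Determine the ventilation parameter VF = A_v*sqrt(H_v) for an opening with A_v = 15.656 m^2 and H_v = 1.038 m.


sqrt(H_v) = 1.0188
VF = 15.656 * 1.0188 = 15.951 m^(5/2)

15.951 m^(5/2)


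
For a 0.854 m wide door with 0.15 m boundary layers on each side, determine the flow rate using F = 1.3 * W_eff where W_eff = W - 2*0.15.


W_eff = 0.854 - 0.30 = 0.554 m
F = 1.3 * 0.554 = 0.72020 persons/s

0.72020 persons/s


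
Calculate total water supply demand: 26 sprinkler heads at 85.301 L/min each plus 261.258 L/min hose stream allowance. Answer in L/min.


Sprinkler demand = 26 * 85.301 = 2217.826 L/min
Total = 2217.826 + 261.258 = 2479.084 L/min

2479.084 L/min


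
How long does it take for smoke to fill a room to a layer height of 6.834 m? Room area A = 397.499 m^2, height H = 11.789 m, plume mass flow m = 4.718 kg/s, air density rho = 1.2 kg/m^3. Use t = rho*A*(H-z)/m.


H - z = 4.955 m
t = 1.2 * 397.499 * 4.955 / 4.718 = 500.96 s

500.96 s


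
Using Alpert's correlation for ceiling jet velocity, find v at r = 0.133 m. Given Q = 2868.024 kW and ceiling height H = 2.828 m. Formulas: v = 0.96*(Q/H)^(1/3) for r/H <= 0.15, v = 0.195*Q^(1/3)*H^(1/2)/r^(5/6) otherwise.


r/H = 0.133 / 2.828 = 0.047030
r/H <= 0.15, so v = 0.96*(Q/H)^(1/3)
Q/H = 1014.2
(Q/H)^(1/3) = 10.047
v = 0.96 * 10.047 = 9.6451 m/s

9.6451 m/s


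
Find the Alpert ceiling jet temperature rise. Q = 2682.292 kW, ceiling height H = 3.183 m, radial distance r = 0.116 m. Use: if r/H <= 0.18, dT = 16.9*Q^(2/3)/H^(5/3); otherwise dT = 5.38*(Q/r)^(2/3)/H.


r/H = 0.116 / 3.183 = 0.036444
r/H <= 0.18, so dT = 16.9*Q^(2/3)/H^(5/3)
Q^(2/3) = 193.05
H^(5/3) = 6.8875
dT = 16.9 * 193.05 / 6.8875 = 473.69 K

473.69 K


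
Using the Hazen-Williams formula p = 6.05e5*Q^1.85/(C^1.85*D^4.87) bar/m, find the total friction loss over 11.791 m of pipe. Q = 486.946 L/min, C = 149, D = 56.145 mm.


Q^1.85 = 93722
C^1.85 = 10481
D^4.87 = 3.3048e+08
p/m = 0.016370 bar/m
p_total = 0.016370 * 11.791 = 0.19302 bar

0.19302 bar


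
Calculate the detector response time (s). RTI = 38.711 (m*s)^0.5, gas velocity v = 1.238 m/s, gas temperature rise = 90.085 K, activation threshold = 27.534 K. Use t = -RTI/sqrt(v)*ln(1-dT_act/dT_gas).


dT_act/dT_gas = 0.30564
ln(1 - 0.30564) = -0.36477
t = -38.711 / sqrt(1.238) * -0.36477 = 12.691 s

12.691 s


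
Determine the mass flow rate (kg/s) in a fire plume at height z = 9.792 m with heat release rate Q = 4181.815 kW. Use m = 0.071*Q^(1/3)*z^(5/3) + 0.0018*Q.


Q^(1/3) = 16.111
z^(5/3) = 44.818
First term = 0.071 * 16.111 * 44.818 = 51.266
Second term = 0.0018 * 4181.815 = 7.5273
m = 58.794 kg/s

58.794 kg/s


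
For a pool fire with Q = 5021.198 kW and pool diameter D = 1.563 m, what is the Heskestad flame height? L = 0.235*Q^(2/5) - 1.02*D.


Q^(2/5) = 30.222
0.235 * Q^(2/5) = 7.1022
1.02 * D = 1.5943
L = 5.5079 m

5.5079 m


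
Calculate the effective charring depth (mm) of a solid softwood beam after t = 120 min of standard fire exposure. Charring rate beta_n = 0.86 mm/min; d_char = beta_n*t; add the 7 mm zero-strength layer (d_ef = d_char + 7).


d_char = 0.86 * 120 = 103.2 mm
d_ef = 103.2 + 1.0*7 = 110.2 mm

110.2 mm


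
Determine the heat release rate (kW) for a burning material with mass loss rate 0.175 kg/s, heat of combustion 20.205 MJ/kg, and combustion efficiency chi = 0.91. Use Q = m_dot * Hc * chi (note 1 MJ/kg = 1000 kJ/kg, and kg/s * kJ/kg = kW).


Hc = 20.205 MJ/kg = 20.205 * 1000 kJ/kg = 20205 kJ/kg
Q = 0.175 kg/s * 20205 kJ/kg * 0.91 = 3217.6 kW

3217.6 kW


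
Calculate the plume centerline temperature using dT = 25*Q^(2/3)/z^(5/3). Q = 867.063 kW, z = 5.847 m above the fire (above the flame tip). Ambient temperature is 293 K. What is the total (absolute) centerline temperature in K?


Q^(2/3) = 90.929
z^(5/3) = 18.977
dT = 25 * 90.929 / 18.977 = 119.79 K
T = 293 + 119.79 = 412.79 K

412.79 K


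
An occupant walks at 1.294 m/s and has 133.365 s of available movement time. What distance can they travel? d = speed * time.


d = 1.294 * 133.365 = 172.57 m

172.57 m


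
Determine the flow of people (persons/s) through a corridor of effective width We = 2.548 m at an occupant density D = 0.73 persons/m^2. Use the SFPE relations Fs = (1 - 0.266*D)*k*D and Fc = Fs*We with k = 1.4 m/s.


1 - 0.266*D = 1 - 0.266*0.73 = 0.80582
Fs = 0.80582 * 1.4 * 0.73 = 0.82355 persons/(s*m)
Fc = 0.82355 * 2.548 = 2.0984 persons/s

2.0984 persons/s


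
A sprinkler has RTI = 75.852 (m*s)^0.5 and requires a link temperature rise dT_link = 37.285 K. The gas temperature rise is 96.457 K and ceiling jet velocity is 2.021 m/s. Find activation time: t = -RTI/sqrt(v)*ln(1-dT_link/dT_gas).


dT_link/dT_gas = 0.38655
ln(1 - 0.38655) = -0.48865
t = -75.852 / sqrt(2.021) * -0.48865 = 26.072 s

26.072 s


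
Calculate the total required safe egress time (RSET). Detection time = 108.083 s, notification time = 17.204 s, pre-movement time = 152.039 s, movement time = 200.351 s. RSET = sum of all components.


Total = 108.083 + 17.204 + 152.039 + 200.351 = 477.677 s

477.677 s


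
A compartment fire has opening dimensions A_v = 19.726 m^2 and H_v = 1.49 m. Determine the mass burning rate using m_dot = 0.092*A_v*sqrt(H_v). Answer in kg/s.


sqrt(H_v) = 1.2207
m_dot = 0.092 * 19.726 * 1.2207 = 2.2152 kg/s

2.2152 kg/s


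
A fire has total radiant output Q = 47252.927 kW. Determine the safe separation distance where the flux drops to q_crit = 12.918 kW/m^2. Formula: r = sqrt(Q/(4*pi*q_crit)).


4*pi*q_crit = 162.33
Q/(4*pi*q_crit) = 291.09
r = sqrt(291.09) = 17.061 m

17.061 m


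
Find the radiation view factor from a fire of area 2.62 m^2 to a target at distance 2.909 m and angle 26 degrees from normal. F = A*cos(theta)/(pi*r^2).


cos(26 deg) = 0.89879
pi*r^2 = 26.585
F = 2.62 * 0.89879 / 26.585 = 0.088578

0.088578


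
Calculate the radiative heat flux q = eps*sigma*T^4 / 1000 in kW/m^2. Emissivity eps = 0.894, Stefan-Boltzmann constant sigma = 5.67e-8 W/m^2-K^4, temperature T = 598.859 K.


T^4 = 1.2862e+11
q = 0.894 * 5.67e-8 * 1.2862e+11 / 1000 = 6.5196 kW/m^2

6.5196 kW/m^2


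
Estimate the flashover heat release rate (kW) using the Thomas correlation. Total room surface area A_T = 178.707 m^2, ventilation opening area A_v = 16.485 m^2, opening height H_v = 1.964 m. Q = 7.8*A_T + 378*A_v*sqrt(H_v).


7.8*A_T = 1393.9
sqrt(H_v) = 1.4014
378*A_v*sqrt(H_v) = 8732.8
Q = 1393.9 + 8732.8 = 10127 kW

10127 kW


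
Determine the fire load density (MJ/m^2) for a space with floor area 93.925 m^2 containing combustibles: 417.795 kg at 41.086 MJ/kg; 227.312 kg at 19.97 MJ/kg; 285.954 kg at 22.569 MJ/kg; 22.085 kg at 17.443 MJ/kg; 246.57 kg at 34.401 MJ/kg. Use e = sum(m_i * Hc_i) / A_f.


Total energy = 417.795*41.086 + 227.312*19.97 + 285.954*22.569 + 22.085*17.443 + 246.57*34.401
= 17165.53 + 4539.421 + 6453.696 + 385.2287 + 8482.255
= 37026.13 MJ
e = 37026.13 / 93.925 = 394.21 MJ/m^2

394.21 MJ/m^2


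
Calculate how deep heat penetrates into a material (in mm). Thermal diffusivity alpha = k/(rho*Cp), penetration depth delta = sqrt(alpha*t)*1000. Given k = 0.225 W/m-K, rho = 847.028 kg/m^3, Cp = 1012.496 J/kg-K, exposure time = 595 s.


alpha = 0.225 / (847.028 * 1012.496) = 2.6236e-07 m^2/s
alpha * t = 0.00015610
delta = sqrt(0.00015610) * 1000 = 12.494 mm

12.494 mm


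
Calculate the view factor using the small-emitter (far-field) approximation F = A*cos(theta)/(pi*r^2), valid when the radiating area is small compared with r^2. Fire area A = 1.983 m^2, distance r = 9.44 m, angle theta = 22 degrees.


cos(22 deg) = 0.92718
pi*r^2 = 279.96
F = 1.983 * 0.92718 / 279.96 = 0.0065674

0.0065674


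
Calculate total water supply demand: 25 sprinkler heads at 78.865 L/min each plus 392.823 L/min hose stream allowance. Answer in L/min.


Sprinkler demand = 25 * 78.865 = 1971.625 L/min
Total = 1971.625 + 392.823 = 2364.448 L/min

2364.448 L/min


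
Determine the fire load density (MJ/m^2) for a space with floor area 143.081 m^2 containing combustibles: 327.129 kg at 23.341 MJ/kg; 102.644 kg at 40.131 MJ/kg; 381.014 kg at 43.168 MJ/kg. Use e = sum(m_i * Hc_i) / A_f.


Total energy = 327.129*23.341 + 102.644*40.131 + 381.014*43.168
= 7635.518 + 4119.206 + 16447.61
= 28202.34 MJ
e = 28202.34 / 143.081 = 197.11 MJ/m^2

197.11 MJ/m^2


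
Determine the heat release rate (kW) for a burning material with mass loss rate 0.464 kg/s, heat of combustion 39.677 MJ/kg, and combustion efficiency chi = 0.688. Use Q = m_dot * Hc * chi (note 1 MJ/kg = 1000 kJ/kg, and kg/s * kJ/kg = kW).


Hc = 39.677 MJ/kg = 39.677 * 1000 kJ/kg = 39677 kJ/kg
Q = 0.464 kg/s * 39677 kJ/kg * 0.688 = 12666 kW

12666 kW


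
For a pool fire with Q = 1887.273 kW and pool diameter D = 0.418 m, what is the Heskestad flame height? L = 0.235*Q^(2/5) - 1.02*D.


Q^(2/5) = 20.433
0.235 * Q^(2/5) = 4.8018
1.02 * D = 0.42636
L = 4.3754 m

4.3754 m


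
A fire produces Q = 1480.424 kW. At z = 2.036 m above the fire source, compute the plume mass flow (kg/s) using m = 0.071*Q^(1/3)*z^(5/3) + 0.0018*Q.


Q^(1/3) = 11.397
z^(5/3) = 3.2706
First term = 0.071 * 11.397 * 3.2706 = 2.6466
Second term = 0.0018 * 1480.424 = 2.6648
m = 5.3113 kg/s

5.3113 kg/s


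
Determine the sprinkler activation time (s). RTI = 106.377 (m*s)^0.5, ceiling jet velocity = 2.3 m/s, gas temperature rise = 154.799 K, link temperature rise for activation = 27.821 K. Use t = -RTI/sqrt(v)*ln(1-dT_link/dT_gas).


dT_link/dT_gas = 0.17972
ln(1 - 0.17972) = -0.19811
t = -106.377 / sqrt(2.3) * -0.19811 = 13.896 s

13.896 s


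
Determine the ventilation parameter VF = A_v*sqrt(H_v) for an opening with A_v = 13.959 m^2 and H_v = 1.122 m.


sqrt(H_v) = 1.0592
VF = 13.959 * 1.0592 = 14.786 m^(5/2)

14.786 m^(5/2)


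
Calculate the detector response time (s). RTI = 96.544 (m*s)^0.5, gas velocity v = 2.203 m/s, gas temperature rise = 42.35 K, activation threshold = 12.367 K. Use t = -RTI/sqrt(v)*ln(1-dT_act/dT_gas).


dT_act/dT_gas = 0.29202
ln(1 - 0.29202) = -0.34534
t = -96.544 / sqrt(2.203) * -0.34534 = 22.463 s

22.463 s


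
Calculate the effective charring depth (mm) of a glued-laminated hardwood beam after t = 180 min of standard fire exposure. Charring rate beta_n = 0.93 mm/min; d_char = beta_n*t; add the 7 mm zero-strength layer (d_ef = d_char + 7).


d_char = 0.93 * 180 = 167.4 mm
d_ef = 167.4 + 1.0*7 = 174.4 mm

174.4 mm


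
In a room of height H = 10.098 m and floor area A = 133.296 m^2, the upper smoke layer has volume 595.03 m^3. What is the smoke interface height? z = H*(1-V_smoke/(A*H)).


V/(A*H) = 0.44207
1 - 0.44207 = 0.55793
z = 10.098 * 0.55793 = 5.6340 m

5.6340 m


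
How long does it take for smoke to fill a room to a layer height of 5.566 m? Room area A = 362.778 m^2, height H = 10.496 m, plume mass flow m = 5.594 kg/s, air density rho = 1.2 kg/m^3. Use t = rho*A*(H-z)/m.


H - z = 4.93 m
t = 1.2 * 362.778 * 4.93 / 5.594 = 383.66 s

383.66 s


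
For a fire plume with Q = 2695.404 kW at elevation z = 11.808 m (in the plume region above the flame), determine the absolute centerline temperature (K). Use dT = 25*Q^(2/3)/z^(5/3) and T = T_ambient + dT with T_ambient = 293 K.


Q^(2/3) = 193.68
z^(5/3) = 61.229
dT = 25 * 193.68 / 61.229 = 79.079 K
T = 293 + 79.079 = 372.08 K

372.08 K


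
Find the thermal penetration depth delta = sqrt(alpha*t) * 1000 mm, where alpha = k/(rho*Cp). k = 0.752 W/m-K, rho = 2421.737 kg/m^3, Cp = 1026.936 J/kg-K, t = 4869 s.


alpha = 0.752 / (2421.737 * 1026.936) = 3.0238e-07 m^2/s
alpha * t = 0.0014723
delta = sqrt(0.0014723) * 1000 = 38.370 mm

38.370 mm


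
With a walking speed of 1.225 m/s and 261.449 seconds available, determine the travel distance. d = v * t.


d = 1.225 * 261.449 = 320.28 m

320.28 m


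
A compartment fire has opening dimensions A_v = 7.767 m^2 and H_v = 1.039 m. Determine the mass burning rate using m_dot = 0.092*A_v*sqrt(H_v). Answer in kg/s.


sqrt(H_v) = 1.0193
m_dot = 0.092 * 7.767 * 1.0193 = 0.72836 kg/s

0.72836 kg/s


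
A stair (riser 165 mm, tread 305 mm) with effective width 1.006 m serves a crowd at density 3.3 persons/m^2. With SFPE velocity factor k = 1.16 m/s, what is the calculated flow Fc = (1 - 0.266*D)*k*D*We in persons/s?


1 - 0.266*D = 1 - 0.266*3.3 = 0.12220
Fs = 0.12220 * 1.16 * 3.3 = 0.46778 persons/(s*m)
Fc = 0.46778 * 1.006 = 0.47059 persons/s

0.47059 persons/s


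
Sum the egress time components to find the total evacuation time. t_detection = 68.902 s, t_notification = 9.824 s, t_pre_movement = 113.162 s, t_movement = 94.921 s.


Total = 68.902 + 9.824 + 113.162 + 94.921 = 286.809 s

286.809 s


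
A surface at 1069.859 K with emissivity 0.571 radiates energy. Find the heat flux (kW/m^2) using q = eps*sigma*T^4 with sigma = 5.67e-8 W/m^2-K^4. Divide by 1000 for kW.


T^4 = 1.3101e+12
q = 0.571 * 5.67e-8 * 1.3101e+12 / 1000 = 42.416 kW/m^2

42.416 kW/m^2


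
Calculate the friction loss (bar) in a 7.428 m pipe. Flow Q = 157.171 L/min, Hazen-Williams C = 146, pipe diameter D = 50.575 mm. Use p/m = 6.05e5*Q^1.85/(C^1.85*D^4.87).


Q^1.85 = 11569
C^1.85 = 10094
D^4.87 = 1.9869e+08
p/m = 0.0034900 bar/m
p_total = 0.0034900 * 7.428 = 0.025924 bar

0.025924 bar


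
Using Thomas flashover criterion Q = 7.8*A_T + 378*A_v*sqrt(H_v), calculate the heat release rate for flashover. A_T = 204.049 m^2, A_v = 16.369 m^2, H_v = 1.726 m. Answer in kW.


7.8*A_T = 1591.6
sqrt(H_v) = 1.3138
378*A_v*sqrt(H_v) = 8128.9
Q = 1591.6 + 8128.9 = 9720.5 kW

9720.5 kW


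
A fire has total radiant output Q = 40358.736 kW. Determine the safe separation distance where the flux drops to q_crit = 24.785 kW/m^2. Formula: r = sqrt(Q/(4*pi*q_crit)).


4*pi*q_crit = 311.46
Q/(4*pi*q_crit) = 129.58
r = sqrt(129.58) = 11.383 m

11.383 m


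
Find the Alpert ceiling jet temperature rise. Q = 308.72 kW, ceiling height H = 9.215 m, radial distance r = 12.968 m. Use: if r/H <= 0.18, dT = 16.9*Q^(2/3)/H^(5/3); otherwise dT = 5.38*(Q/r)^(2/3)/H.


r/H = 12.968 / 9.215 = 1.4073
r/H > 0.18, so dT = 5.38*(Q/r)^(2/3)/H
Q/r = 23.806
(Q/r)^(2/3) = 8.2755
dT = 5.38 * 8.2755 / 9.215 = 4.8315 K

4.8315 K


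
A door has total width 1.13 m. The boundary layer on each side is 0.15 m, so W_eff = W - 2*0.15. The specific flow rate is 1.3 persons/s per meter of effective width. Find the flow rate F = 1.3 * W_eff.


W_eff = 1.13 - 0.30 = 0.83 m
F = 1.3 * 0.83 = 1.079 persons/s

1.079 persons/s


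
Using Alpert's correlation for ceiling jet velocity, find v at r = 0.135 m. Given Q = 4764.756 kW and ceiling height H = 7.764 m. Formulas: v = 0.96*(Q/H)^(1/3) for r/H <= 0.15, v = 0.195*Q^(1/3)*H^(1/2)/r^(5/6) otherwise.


r/H = 0.135 / 7.764 = 0.017388
r/H <= 0.15, so v = 0.96*(Q/H)^(1/3)
Q/H = 613.70
(Q/H)^(1/3) = 8.4980
v = 0.96 * 8.4980 = 8.1581 m/s

8.1581 m/s


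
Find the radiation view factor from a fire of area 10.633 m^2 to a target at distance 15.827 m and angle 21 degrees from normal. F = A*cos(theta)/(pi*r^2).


cos(21 deg) = 0.93358
pi*r^2 = 786.95
F = 10.633 * 0.93358 / 786.95 = 0.012614

0.012614


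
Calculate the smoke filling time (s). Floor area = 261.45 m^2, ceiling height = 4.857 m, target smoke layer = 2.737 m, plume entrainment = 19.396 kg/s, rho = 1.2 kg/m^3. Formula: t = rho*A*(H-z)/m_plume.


H - z = 2.12 m
t = 1.2 * 261.45 * 2.12 / 19.396 = 34.292 s

34.292 s


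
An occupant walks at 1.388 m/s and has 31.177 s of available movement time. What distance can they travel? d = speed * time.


d = 1.388 * 31.177 = 43.274 m

43.274 m


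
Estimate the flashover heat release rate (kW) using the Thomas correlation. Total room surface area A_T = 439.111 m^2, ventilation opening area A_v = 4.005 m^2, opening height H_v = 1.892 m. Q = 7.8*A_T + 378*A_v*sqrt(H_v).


7.8*A_T = 3425.1
sqrt(H_v) = 1.3755
378*A_v*sqrt(H_v) = 2082.4
Q = 3425.1 + 2082.4 = 5507.4 kW

5507.4 kW


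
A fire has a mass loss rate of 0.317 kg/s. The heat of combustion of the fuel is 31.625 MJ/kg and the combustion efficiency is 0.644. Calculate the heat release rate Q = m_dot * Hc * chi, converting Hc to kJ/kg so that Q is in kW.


Hc = 31.625 MJ/kg = 31.625 * 1000 kJ/kg = 31625 kJ/kg
Q = 0.317 kg/s * 31625 kJ/kg * 0.644 = 6456.2 kW

6456.2 kW


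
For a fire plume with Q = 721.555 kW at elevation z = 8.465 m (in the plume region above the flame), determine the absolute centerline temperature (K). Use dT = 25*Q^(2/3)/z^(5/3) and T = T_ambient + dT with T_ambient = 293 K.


Q^(2/3) = 80.448
z^(5/3) = 35.160
dT = 25 * 80.448 / 35.160 = 57.202 K
T = 293 + 57.202 = 350.20 K

350.20 K


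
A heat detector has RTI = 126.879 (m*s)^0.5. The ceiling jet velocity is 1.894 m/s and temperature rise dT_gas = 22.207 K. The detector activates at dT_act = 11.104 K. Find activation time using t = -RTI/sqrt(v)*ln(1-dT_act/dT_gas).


dT_act/dT_gas = 0.50002
ln(1 - 0.50002) = -0.69319
t = -126.879 / sqrt(1.894) * -0.69319 = 63.908 s

63.908 s


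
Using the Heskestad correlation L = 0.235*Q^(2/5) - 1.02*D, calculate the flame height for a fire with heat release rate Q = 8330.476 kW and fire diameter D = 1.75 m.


Q^(2/5) = 37.006
0.235 * Q^(2/5) = 8.6963
1.02 * D = 1.785
L = 6.9113 m

6.9113 m


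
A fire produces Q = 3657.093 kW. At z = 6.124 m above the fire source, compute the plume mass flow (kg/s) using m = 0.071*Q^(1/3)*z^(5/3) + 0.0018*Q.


Q^(1/3) = 15.407
z^(5/3) = 20.499
First term = 0.071 * 15.407 * 20.499 = 22.423
Second term = 0.0018 * 3657.093 = 6.5828
m = 29.006 kg/s

29.006 kg/s


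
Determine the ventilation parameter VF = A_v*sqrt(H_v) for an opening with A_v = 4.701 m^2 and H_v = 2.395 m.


sqrt(H_v) = 1.5476
VF = 4.701 * 1.5476 = 7.2752 m^(5/2)

7.2752 m^(5/2)


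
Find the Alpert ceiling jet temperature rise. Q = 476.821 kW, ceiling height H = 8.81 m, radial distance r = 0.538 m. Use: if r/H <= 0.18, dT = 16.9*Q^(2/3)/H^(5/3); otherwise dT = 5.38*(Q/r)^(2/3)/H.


r/H = 0.538 / 8.81 = 0.061067
r/H <= 0.18, so dT = 16.9*Q^(2/3)/H^(5/3)
Q^(2/3) = 61.034
H^(5/3) = 37.580
dT = 16.9 * 61.034 / 37.580 = 27.447 K

27.447 K


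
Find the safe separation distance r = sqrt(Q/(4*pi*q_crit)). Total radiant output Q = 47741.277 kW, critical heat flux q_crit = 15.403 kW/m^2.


4*pi*q_crit = 193.56
Q/(4*pi*q_crit) = 246.65
r = sqrt(246.65) = 15.705 m

15.705 m


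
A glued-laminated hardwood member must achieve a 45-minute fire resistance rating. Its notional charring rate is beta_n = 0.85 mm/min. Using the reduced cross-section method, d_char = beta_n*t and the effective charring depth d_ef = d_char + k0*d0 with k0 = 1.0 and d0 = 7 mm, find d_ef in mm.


d_char = 0.85 * 45 = 38.25 mm
d_ef = 38.25 + 1.0*7 = 45.25 mm

45.25 mm


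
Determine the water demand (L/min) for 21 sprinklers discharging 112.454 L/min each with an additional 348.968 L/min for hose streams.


Sprinkler demand = 21 * 112.454 = 2361.534 L/min
Total = 2361.534 + 348.968 = 2710.502 L/min

2710.502 L/min


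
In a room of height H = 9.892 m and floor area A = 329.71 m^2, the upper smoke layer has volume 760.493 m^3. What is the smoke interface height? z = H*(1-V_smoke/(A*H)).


V/(A*H) = 0.23317
1 - 0.23317 = 0.76683
z = 9.892 * 0.76683 = 7.5854 m

7.5854 m


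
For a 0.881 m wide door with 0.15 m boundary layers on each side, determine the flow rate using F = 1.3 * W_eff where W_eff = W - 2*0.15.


W_eff = 0.881 - 0.30 = 0.581 m
F = 1.3 * 0.581 = 0.75530 persons/s

0.75530 persons/s


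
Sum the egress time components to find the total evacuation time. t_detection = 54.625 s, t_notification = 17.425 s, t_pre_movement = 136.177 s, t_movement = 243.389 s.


Total = 54.625 + 17.425 + 136.177 + 243.389 = 451.616 s

451.616 s


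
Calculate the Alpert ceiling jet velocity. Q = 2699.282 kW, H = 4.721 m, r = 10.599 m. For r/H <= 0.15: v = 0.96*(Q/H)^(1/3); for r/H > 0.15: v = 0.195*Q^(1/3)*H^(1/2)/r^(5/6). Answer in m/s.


r/H = 10.599 / 4.721 = 2.2451
r/H > 0.15, so v = 0.195*Q^(1/3)*H^(1/2)/r^(5/6)
Q^(1/3) = 13.924
H^(1/2) = 2.1728
r^(5/6) = 7.1513
v = 0.195 * 13.924 * 2.1728 / 7.1513 = 0.82492 m/s

0.82492 m/s


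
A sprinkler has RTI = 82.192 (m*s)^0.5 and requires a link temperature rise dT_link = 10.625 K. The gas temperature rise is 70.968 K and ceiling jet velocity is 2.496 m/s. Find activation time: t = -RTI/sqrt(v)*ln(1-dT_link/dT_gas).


dT_link/dT_gas = 0.14972
ln(1 - 0.14972) = -0.16218
t = -82.192 / sqrt(2.496) * -0.16218 = 8.4375 s

8.4375 s


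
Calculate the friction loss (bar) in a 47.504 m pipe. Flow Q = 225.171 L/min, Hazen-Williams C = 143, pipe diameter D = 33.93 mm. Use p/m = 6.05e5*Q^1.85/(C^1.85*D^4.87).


Q^1.85 = 22498
C^1.85 = 9713.4
D^4.87 = 2.8441e+07
p/m = 0.049271 bar/m
p_total = 0.049271 * 47.504 = 2.3406 bar

2.3406 bar


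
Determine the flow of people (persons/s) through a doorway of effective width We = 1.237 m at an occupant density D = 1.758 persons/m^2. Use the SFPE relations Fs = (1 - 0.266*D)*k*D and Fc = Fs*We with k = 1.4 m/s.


1 - 0.266*D = 1 - 0.266*1.758 = 0.53237
Fs = 0.53237 * 1.4 * 1.758 = 1.3103 persons/(s*m)
Fc = 1.3103 * 1.237 = 1.6208 persons/s

1.6208 persons/s


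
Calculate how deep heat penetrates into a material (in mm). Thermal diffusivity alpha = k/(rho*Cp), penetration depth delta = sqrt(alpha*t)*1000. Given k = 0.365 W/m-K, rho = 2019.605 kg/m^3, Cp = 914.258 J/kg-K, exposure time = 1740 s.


alpha = 0.365 / (2019.605 * 914.258) = 1.9768e-07 m^2/s
alpha * t = 0.00034396
delta = sqrt(0.00034396) * 1000 = 18.546 mm

18.546 mm


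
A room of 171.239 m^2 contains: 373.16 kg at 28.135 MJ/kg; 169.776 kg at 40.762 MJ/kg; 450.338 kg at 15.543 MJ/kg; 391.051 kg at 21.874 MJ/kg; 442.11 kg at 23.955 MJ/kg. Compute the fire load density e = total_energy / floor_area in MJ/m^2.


Total energy = 373.16*28.135 + 169.776*40.762 + 450.338*15.543 + 391.051*21.874 + 442.11*23.955
= 10498.86 + 6920.409 + 6999.604 + 8553.850 + 10590.75
= 43563.46 MJ
e = 43563.46 / 171.239 = 254.40 MJ/m^2

254.40 MJ/m^2


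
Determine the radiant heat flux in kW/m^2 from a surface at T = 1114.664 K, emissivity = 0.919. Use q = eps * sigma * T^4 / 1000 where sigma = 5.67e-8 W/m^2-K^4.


T^4 = 1.5437e+12
q = 0.919 * 5.67e-8 * 1.5437e+12 / 1000 = 80.440 kW/m^2

80.440 kW/m^2


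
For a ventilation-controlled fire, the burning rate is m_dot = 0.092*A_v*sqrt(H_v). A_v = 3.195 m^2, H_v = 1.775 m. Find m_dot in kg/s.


sqrt(H_v) = 1.3323
m_dot = 0.092 * 3.195 * 1.3323 = 0.39161 kg/s

0.39161 kg/s


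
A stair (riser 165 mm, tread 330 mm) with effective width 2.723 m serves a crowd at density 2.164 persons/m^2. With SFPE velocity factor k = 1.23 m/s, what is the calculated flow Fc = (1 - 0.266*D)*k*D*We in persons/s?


1 - 0.266*D = 1 - 0.266*2.164 = 0.42438
Fs = 0.42438 * 1.23 * 2.164 = 1.1296 persons/(s*m)
Fc = 1.1296 * 2.723 = 3.0758 persons/s

3.0758 persons/s


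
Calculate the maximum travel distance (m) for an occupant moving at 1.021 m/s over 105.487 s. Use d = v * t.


d = 1.021 * 105.487 = 107.70 m

107.70 m


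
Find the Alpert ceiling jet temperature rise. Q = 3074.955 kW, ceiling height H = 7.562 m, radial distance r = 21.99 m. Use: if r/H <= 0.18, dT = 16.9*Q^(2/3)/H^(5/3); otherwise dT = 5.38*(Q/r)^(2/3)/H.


r/H = 21.99 / 7.562 = 2.9080
r/H > 0.18, so dT = 5.38*(Q/r)^(2/3)/H
Q/r = 139.83
(Q/r)^(2/3) = 26.941
dT = 5.38 * 26.941 / 7.562 = 19.167 K

19.167 K


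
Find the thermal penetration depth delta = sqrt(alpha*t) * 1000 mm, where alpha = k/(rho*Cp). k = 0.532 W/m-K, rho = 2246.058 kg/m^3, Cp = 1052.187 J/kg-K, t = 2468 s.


alpha = 0.532 / (2246.058 * 1052.187) = 2.2511e-07 m^2/s
alpha * t = 0.00055558
delta = sqrt(0.00055558) * 1000 = 23.571 mm

23.571 mm


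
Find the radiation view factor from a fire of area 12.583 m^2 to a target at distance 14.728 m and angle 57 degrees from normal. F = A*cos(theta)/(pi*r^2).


cos(57 deg) = 0.54464
pi*r^2 = 681.46
F = 12.583 * 0.54464 / 681.46 = 0.010057

0.010057


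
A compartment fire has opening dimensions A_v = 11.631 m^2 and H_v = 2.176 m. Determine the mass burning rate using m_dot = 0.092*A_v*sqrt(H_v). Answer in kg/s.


sqrt(H_v) = 1.4751
m_dot = 0.092 * 11.631 * 1.4751 = 1.5785 kg/s

1.5785 kg/s


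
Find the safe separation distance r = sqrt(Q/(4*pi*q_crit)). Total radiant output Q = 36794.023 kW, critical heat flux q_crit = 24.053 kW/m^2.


4*pi*q_crit = 302.26
Q/(4*pi*q_crit) = 121.73
r = sqrt(121.73) = 11.033 m

11.033 m
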